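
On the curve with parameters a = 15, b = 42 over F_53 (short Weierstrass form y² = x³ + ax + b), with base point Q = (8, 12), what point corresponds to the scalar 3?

(11, 1)

Repeated addition: build up to 3Q.
2Q: tangent at (8, 12): λ = (3·8² + 15)/(2·12) ≡ 48/24. 24⁻¹ ≡ 42 (mod 53), so λ ≡ 48·42 ≡ 2.
  x = λ² - 8 - 8 = 4 - 16 ≡ 41; y = λ·(8 - 41) - 12 ≡ 28. → (41, 28)
3Q: (41, 28) + (8, 12). λ = (12 - 28)/(8 - 41) ≡ 37/20 mod 53. 20⁻¹ ≡ 8 (mod 53), so λ ≡ 31.
  x = λ² - 41 - 8 = 961 - 49 ≡ 11; y = λ·(41 - 11) - 28 ≡ 1. → (11, 1)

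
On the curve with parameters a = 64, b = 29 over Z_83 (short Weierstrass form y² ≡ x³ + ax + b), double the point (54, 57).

(69, 46)

tangent at (54, 57): λ = (3·54² + 64)/(2·57) ≡ 14/31. 31⁻¹ ≡ 75 (mod 83), so λ ≡ 14·75 ≡ 54.
  x = λ² - 54 - 54 = 2916 - 108 ≡ 69; y = λ·(54 - 69) - 57 ≡ 46. → (69, 46)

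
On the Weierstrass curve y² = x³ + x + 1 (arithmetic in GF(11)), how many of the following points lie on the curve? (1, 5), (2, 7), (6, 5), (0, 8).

2

(1, 5): 5² ≡ 3, rhs ≡ 3 → on.
(2, 7): 7² ≡ 5, rhs ≡ 0 → off.
(6, 5): 5² ≡ 3, rhs ≡ 3 → on.
(0, 8): 8² ≡ 9, rhs ≡ 1 → off.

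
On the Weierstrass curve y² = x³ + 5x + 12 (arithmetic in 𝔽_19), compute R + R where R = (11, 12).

(2, 12)

tangent at (11, 12): λ = (3·11² + 5)/(2·12) ≡ 7/5. 5⁻¹ ≡ 4 (mod 19), so λ ≡ 7·4 ≡ 9.
  x = λ² - 11 - 11 = 81 - 22 ≡ 2; y = λ·(11 - 2) - 12 ≡ 12. → (2, 12)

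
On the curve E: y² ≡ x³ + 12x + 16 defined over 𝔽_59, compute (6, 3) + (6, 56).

O

The two points share x = 6 and their y-coordinates satisfy 3 + 56 ≡ 0 (mod 59), so they are inverses. Their sum is O.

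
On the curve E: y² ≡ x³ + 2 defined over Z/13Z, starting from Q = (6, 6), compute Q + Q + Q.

(12, 12)

Repeated addition: build up to 3Q.
2Q: tangent at (6, 6): λ = (3·6² + 0)/(2·6) ≡ 4/12. 12⁻¹ ≡ 12 (mod 13), so λ ≡ 4·12 ≡ 9.
  x = λ² - 6 - 6 = 81 - 12 ≡ 4; y = λ·(6 - 4) - 6 ≡ 12. → (4, 12)
3Q: (4, 12) + (6, 6). λ = (6 - 12)/(6 - 4) ≡ 7/2 mod 13. 2⁻¹ ≡ 7 (mod 13) since 2·7 = 14 ≡ 1, so λ ≡ 10.
  x = λ² - 4 - 6 = 100 - 10 ≡ 12; y = λ·(4 - 12) - 12 ≡ 12. → (12, 12)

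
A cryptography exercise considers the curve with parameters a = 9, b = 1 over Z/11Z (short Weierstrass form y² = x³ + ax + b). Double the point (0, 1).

tangent at (0, 1): λ = (3·0² + 9)/(2·1) ≡ 9/2. 2⁻¹ ≡ 6 (mod 11) since 2·6 = 12 ≡ 1, so λ ≡ 9·6 ≡ 10.
  x = λ² - 0 - 0 = 100 - 0 ≡ 1; y = λ·(0 - 1) - 1 ≡ 0. → (1, 0)

(1, 0)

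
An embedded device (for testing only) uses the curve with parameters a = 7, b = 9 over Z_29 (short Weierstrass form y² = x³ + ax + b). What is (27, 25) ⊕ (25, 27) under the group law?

(27, 25) + (25, 27). λ = (27 - 25)/(25 - 27) ≡ 2/27 mod 29. 27⁻¹ ≡ 14 (mod 29) since 27·14 = 378 ≡ 1, so λ ≡ 28.
  x = λ² - 27 - 25 = 784 - 52 ≡ 7; y = λ·(27 - 7) - 25 ≡ 13. → (7, 13)

(7, 13)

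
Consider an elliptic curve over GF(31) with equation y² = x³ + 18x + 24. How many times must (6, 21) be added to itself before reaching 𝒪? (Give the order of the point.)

9

2P: tangent at (6, 21): λ = (3·6² + 18)/(2·21) ≡ 2/11. 11⁻¹ ≡ 17 (mod 31), so λ ≡ 2·17 ≡ 3.
  x = λ² - 6 - 6 = 9 - 12 ≡ 28; y = λ·(6 - 28) - 21 ≡ 6. → (28, 6)
3P: (28, 6) + (6, 21). λ = (21 - 6)/(6 - 28) ≡ 15/9 mod 31. 9⁻¹ ≡ 7 (mod 31), so λ ≡ 12.
  x = λ² - 28 - 6 = 144 - 34 ≡ 17; y = λ·(28 - 17) - 6 ≡ 2. → (17, 2)
4P: (17, 2) + (6, 21). λ = (21 - 2)/(6 - 17) ≡ 19/20 mod 31. 20⁻¹ ≡ 14 (mod 31) since 20·14 = 280 ≡ 1, so λ ≡ 18.
  x = λ² - 17 - 6 = 324 - 23 ≡ 22; y = λ·(17 - 22) - 2 ≡ 1. → (22, 1)
5P: (22, 1) + (6, 21). λ = (21 - 1)/(6 - 22) ≡ 20/15 mod 31. 15⁻¹ ≡ 29 (mod 31) since 15·29 = 435 ≡ 1, so λ ≡ 22.
  x = λ² - 22 - 6 = 484 - 28 ≡ 22; y = λ·(22 - 22) - 1 ≡ 30. → (22, 30)
6P: (22, 30) + (6, 21). λ = (21 - 30)/(6 - 22) ≡ 22/15 mod 31. 15⁻¹ ≡ 29 (mod 31) since 15·29 = 435 ≡ 1, so λ ≡ 18.
  x = λ² - 22 - 6 = 324 - 28 ≡ 17; y = λ·(22 - 17) - 30 ≡ 29. → (17, 29)
7P: (17, 29) + (6, 21). λ = (21 - 29)/(6 - 17) ≡ 23/20 mod 31. 20⁻¹ ≡ 14 (mod 31), so λ ≡ 12.
  x = λ² - 17 - 6 = 144 - 23 ≡ 28; y = λ·(17 - 28) - 29 ≡ 25. → (28, 25)
8P: (28, 25) + (6, 21). λ = (21 - 25)/(6 - 28) ≡ 27/9 mod 31. 9⁻¹ ≡ 7 (mod 31), so λ ≡ 3.
  x = λ² - 28 - 6 = 9 - 34 ≡ 6; y = λ·(28 - 6) - 25 ≡ 10. → (6, 10)
9P: (6, 10) + (6, 21): same x and y₁ ≡ -y₂, so the sum is 𝒪.
9P = 𝒪, so the order is 9.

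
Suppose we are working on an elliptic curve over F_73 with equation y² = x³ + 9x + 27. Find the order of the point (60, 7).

2P: tangent at (60, 7): λ = (3·60² + 9)/(2·7) ≡ 5/14. 14⁻¹ ≡ 47 (mod 73) since 14·47 = 658 ≡ 1, so λ ≡ 5·47 ≡ 16.
  x = λ² - 60 - 60 = 256 - 120 ≡ 63; y = λ·(60 - 63) - 7 ≡ 18. → (63, 18)
3P: (63, 18) + (60, 7). λ = (7 - 18)/(60 - 63) ≡ 62/70 mod 73. 70⁻¹ ≡ 24 (mod 73) since 70·24 = 1680 ≡ 1, so λ ≡ 28.
  x = λ² - 63 - 60 = 784 - 123 ≡ 4; y = λ·(63 - 4) - 18 ≡ 28. → (4, 28)
4P: (4, 28) + (60, 7). λ = (7 - 28)/(60 - 4) ≡ 52/56 mod 73. 56⁻¹ ≡ 30 (mod 73) since 56·30 = 1680 ≡ 1, so λ ≡ 27.
  x = λ² - 4 - 60 = 729 - 64 ≡ 8; y = λ·(4 - 8) - 28 ≡ 10. → (8, 10)
5P: (8, 10) + (60, 7). λ = (7 - 10)/(60 - 8) ≡ 70/52 mod 73. 52⁻¹ ≡ 66 (mod 73), so λ ≡ 21.
  x = λ² - 8 - 60 = 441 - 68 ≡ 8; y = λ·(8 - 8) - 10 ≡ 63. → (8, 63)
6P: (8, 63) + (60, 7). λ = (7 - 63)/(60 - 8) ≡ 17/52 mod 73. 52⁻¹ ≡ 66 (mod 73), so λ ≡ 27.
  x = λ² - 8 - 60 = 729 - 68 ≡ 4; y = λ·(8 - 4) - 63 ≡ 45. → (4, 45)
7P: (4, 45) + (60, 7). λ = (7 - 45)/(60 - 4) ≡ 35/56 mod 73. 56⁻¹ ≡ 30 (mod 73), so λ ≡ 28.
  x = λ² - 4 - 60 = 784 - 64 ≡ 63; y = λ·(4 - 63) - 45 ≡ 55. → (63, 55)
8P: (63, 55) + (60, 7). λ = (7 - 55)/(60 - 63) ≡ 25/70 mod 73. 70⁻¹ ≡ 24 (mod 73) since 70·24 = 1680 ≡ 1, so λ ≡ 16.
  x = λ² - 63 - 60 = 256 - 123 ≡ 60; y = λ·(63 - 60) - 55 ≡ 66. → (60, 66)
9P: (60, 66) + (60, 7): same x and y₁ ≡ -y₂, so the sum is the point at infinity.
9P = the point at infinity, so the order is 9.

9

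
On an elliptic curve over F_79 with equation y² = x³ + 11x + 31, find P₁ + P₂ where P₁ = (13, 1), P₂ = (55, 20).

(34, 29)

(13, 1) + (55, 20). λ = (20 - 1)/(55 - 13) ≡ 19/42 mod 79. 42⁻¹ ≡ 32 (mod 79) since 42·32 = 1344 ≡ 1, so λ ≡ 55.
  x = λ² - 13 - 55 = 3025 - 68 ≡ 34; y = λ·(13 - 34) - 1 ≡ 29. → (34, 29)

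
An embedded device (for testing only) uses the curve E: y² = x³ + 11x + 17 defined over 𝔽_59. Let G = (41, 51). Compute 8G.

(29, 2)

Double-and-add on 8 = (1000)₂. Start with G = (41, 51) for the leading 1-bit.
double: tangent at (41, 51): λ = (3·41² + 11)/(2·51) ≡ 39/43. 43⁻¹ ≡ 11 (mod 59) since 43·11 = 473 ≡ 1, so λ ≡ 39·11 ≡ 16.
  x = λ² - 41 - 41 = 256 - 82 ≡ 56; y = λ·(41 - 56) - 51 ≡ 4. → (56, 4)
double: tangent at (56, 4): λ = (3·56² + 11)/(2·4) ≡ 38/8. 8⁻¹ ≡ 37 (mod 59) since 8·37 = 296 ≡ 1, so λ ≡ 38·37 ≡ 49.
  x = λ² - 56 - 56 = 2401 - 112 ≡ 47; y = λ·(56 - 47) - 4 ≡ 24. → (47, 24)
double: tangent at (47, 24): λ = (3·47² + 11)/(2·24) ≡ 30/48. 48⁻¹ ≡ 16 (mod 59) since 48·16 = 768 ≡ 1, so λ ≡ 30·16 ≡ 8.
  x = λ² - 47 - 47 = 64 - 94 ≡ 29; y = λ·(47 - 29) - 24 ≡ 2. → (29, 2)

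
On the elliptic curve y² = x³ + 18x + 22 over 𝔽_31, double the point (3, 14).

(2, 2)

tangent at (3, 14): λ = (3·3² + 18)/(2·14) ≡ 14/28. 28⁻¹ ≡ 10 (mod 31), so λ ≡ 14·10 ≡ 16.
  x = λ² - 3 - 3 = 256 - 6 ≡ 2; y = λ·(3 - 2) - 14 ≡ 2. → (2, 2)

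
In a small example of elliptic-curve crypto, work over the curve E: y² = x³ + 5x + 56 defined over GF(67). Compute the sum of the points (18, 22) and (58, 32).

(18, 22) + (58, 32). λ = (32 - 22)/(58 - 18) ≡ 10/40 mod 67. 40⁻¹ ≡ 62 (mod 67) since 40·62 = 2480 ≡ 1, so λ ≡ 17.
  x = λ² - 18 - 58 = 289 - 76 ≡ 12; y = λ·(18 - 12) - 22 ≡ 13. → (12, 13)

(12, 13)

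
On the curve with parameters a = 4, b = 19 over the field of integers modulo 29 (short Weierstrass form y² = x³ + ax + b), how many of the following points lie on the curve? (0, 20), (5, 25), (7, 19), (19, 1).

1

(0, 20): 20² ≡ 23, rhs ≡ 19 → off.
(5, 25): 25² ≡ 16, rhs ≡ 19 → off.
(7, 19): 19² ≡ 13, rhs ≡ 13 → on.
(19, 1): 1² ≡ 1, rhs ≡ 23 → off.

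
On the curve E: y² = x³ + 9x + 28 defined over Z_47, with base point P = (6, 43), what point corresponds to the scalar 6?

(19, 33)

Double-and-add on 6 = (110)₂. Start with P = (6, 43) for the leading 1-bit.
double: tangent at (6, 43): λ = (3·6² + 9)/(2·43) ≡ 23/39. 39⁻¹ ≡ 41 (mod 47) since 39·41 = 1599 ≡ 1, so λ ≡ 23·41 ≡ 3.
  x = λ² - 6 - 6 = 9 - 12 ≡ 44; y = λ·(6 - 44) - 43 ≡ 31. → (44, 31)
add P: (44, 31) + (6, 43). λ = (43 - 31)/(6 - 44) ≡ 12/9 mod 47. 9⁻¹ ≡ 21 (mod 47), so λ ≡ 17.
  x = λ² - 44 - 6 = 289 - 50 ≡ 4; y = λ·(44 - 4) - 31 ≡ 38. → (4, 38)
double: tangent at (4, 38): λ = (3·4² + 9)/(2·38) ≡ 10/29. 29⁻¹ ≡ 13 (mod 47), so λ ≡ 10·13 ≡ 36.
  x = λ² - 4 - 4 = 1296 - 8 ≡ 19; y = λ·(4 - 19) - 38 ≡ 33. → (19, 33)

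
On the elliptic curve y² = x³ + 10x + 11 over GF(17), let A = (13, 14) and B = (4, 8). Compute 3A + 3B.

First 3A:
Repeated addition: build up to 3A.
2A: tangent at (13, 14): λ = (3·13² + 10)/(2·14) ≡ 7/11. 11⁻¹ ≡ 14 (mod 17), so λ ≡ 7·14 ≡ 13.
  x = λ² - 13 - 13 = 169 - 26 ≡ 7; y = λ·(13 - 7) - 14 ≡ 13. → (7, 13)
3A: (7, 13) + (13, 14). λ = (14 - 13)/(13 - 7) ≡ 1/6 mod 17. 6⁻¹ ≡ 3 (mod 17), so λ ≡ 3.
  x = λ² - 7 - 13 = 9 - 20 ≡ 6; y = λ·(7 - 6) - 13 ≡ 7. → (6, 7)
3A = (6, 7).
Next 3B:
Repeated addition: build up to 3B.
2B: tangent at (4, 8): λ = (3·4² + 10)/(2·8) ≡ 7/16. 16⁻¹ ≡ 16 (mod 17), so λ ≡ 7·16 ≡ 10.
  x = λ² - 4 - 4 = 100 - 8 ≡ 7; y = λ·(4 - 7) - 8 ≡ 13. → (7, 13)
3B: (7, 13) + (4, 8). λ = (8 - 13)/(4 - 7) ≡ 12/14 mod 17. 14⁻¹ ≡ 11 (mod 17), so λ ≡ 13.
  x = λ² - 7 - 4 = 169 - 11 ≡ 5; y = λ·(7 - 5) - 13 ≡ 13. → (5, 13)
3B = (5, 13).
Finally 3A + 3B:
(6, 7) + (5, 13). λ = (13 - 7)/(5 - 6) ≡ 6/16 mod 17. 16⁻¹ ≡ 16 (mod 17) since 16·16 = 256 ≡ 1, so λ ≡ 11.
  x = λ² - 6 - 5 = 121 - 11 ≡ 8; y = λ·(6 - 8) - 7 ≡ 5. → (8, 5)

(8, 5)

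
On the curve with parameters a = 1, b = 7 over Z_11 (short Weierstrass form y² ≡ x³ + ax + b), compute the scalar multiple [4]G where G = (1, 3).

(1, 8)

Repeated addition: build up to 4G.
2G: tangent at (1, 3): λ = (3·1² + 1)/(2·3) ≡ 4/6. 6⁻¹ ≡ 2 (mod 11) since 6·2 = 12 ≡ 1, so λ ≡ 4·2 ≡ 8.
  x = λ² - 1 - 1 = 64 - 2 ≡ 7; y = λ·(1 - 7) - 3 ≡ 4. → (7, 4)
3G: (7, 4) + (1, 3). λ = (3 - 4)/(1 - 7) ≡ 10/5 mod 11. 5⁻¹ ≡ 9 (mod 11), so λ ≡ 2.
  x = λ² - 7 - 1 = 4 - 8 ≡ 7; y = λ·(7 - 7) - 4 ≡ 7. → (7, 7)
4G: (7, 7) + (1, 3). λ = (3 - 7)/(1 - 7) ≡ 7/5 mod 11. 5⁻¹ ≡ 9 (mod 11), so λ ≡ 8.
  x = λ² - 7 - 1 = 64 - 8 ≡ 1; y = λ·(7 - 1) - 7 ≡ 8. → (1, 8)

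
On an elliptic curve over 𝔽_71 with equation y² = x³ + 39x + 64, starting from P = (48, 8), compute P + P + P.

(57, 18)

Repeated addition: build up to 3P.
2P: tangent at (48, 8): λ = (3·48² + 39)/(2·8) ≡ 64/16. 16⁻¹ ≡ 40 (mod 71) since 16·40 = 640 ≡ 1, so λ ≡ 64·40 ≡ 4.
  x = λ² - 48 - 48 = 16 - 96 ≡ 62; y = λ·(48 - 62) - 8 ≡ 7. → (62, 7)
3P: (62, 7) + (48, 8). λ = (8 - 7)/(48 - 62) ≡ 1/57 mod 71. 57⁻¹ ≡ 5 (mod 71), so λ ≡ 5.
  x = λ² - 62 - 48 = 25 - 110 ≡ 57; y = λ·(62 - 57) - 7 ≡ 18. → (57, 18)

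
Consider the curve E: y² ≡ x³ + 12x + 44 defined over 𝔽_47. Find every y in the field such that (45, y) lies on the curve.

23, 24

x³ + 12x + 44 = 91709 ≡ 12 (mod 47).
Square roots of 12 mod 47: 23 and 24 (since 23² = 529 ≡ 12).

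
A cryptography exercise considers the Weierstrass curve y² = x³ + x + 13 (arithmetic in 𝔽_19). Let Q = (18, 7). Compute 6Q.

Repeated addition: build up to 6Q.
2Q: tangent at (18, 7): λ = (3·18² + 1)/(2·7) ≡ 4/14. 14⁻¹ ≡ 15 (mod 19) since 14·15 = 210 ≡ 1, so λ ≡ 4·15 ≡ 3.
  x = λ² - 18 - 18 = 9 - 36 ≡ 11; y = λ·(18 - 11) - 7 ≡ 14. → (11, 14)
3Q: (11, 14) + (18, 7). λ = (7 - 14)/(18 - 11) ≡ 12/7 mod 19. 7⁻¹ ≡ 11 (mod 19), so λ ≡ 18.
  x = λ² - 11 - 18 = 324 - 29 ≡ 10; y = λ·(11 - 10) - 14 ≡ 4. → (10, 4)
4Q: (10, 4) + (18, 7). λ = (7 - 4)/(18 - 10) ≡ 3/8 mod 19. 8⁻¹ ≡ 12 (mod 19) since 8·12 = 96 ≡ 1, so λ ≡ 17.
  x = λ² - 10 - 18 = 289 - 28 ≡ 14; y = λ·(10 - 14) - 4 ≡ 4. → (14, 4)
5Q: (14, 4) + (18, 7). λ = (7 - 4)/(18 - 14) ≡ 3/4 mod 19. 4⁻¹ ≡ 5 (mod 19) since 4·5 = 20 ≡ 1, so λ ≡ 15.
  x = λ² - 14 - 18 = 225 - 32 ≡ 3; y = λ·(14 - 3) - 4 ≡ 9. → (3, 9)
6Q: (3, 9) + (18, 7). λ = (7 - 9)/(18 - 3) ≡ 17/15 mod 19. 15⁻¹ ≡ 14 (mod 19), so λ ≡ 10.
  x = λ² - 3 - 18 = 100 - 21 ≡ 3; y = λ·(3 - 3) - 9 ≡ 10. → (3, 10)

(3, 10)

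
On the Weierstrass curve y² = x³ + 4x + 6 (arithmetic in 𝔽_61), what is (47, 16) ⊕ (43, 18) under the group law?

(47, 16) + (43, 18). λ = (18 - 16)/(43 - 47) ≡ 2/57 mod 61. 57⁻¹ ≡ 15 (mod 61), so λ ≡ 30.
  x = λ² - 47 - 43 = 900 - 90 ≡ 17; y = λ·(47 - 17) - 16 ≡ 30. → (17, 30)

(17, 30)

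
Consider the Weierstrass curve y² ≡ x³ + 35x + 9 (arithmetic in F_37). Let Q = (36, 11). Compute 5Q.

Double-and-add on 5 = (101)₂. Start with Q = (36, 11) for the leading 1-bit.
double: tangent at (36, 11): λ = (3·36² + 35)/(2·11) ≡ 1/22. 22⁻¹ ≡ 32 (mod 37), so λ ≡ 1·32 ≡ 32.
  x = λ² - 36 - 36 = 1024 - 72 ≡ 27; y = λ·(36 - 27) - 11 ≡ 18. → (27, 18)
double: tangent at (27, 18): λ = (3·27² + 35)/(2·18) ≡ 2/36. 36⁻¹ ≡ 36 (mod 37), so λ ≡ 2·36 ≡ 35.
  x = λ² - 27 - 27 = 1225 - 54 ≡ 24; y = λ·(27 - 24) - 18 ≡ 13. → (24, 13)
add Q: (24, 13) + (36, 11). λ = (11 - 13)/(36 - 24) ≡ 35/12 mod 37. 12⁻¹ ≡ 34 (mod 37) since 12·34 = 408 ≡ 1, so λ ≡ 6.
  x = λ² - 24 - 36 = 36 - 60 ≡ 13; y = λ·(24 - 13) - 13 ≡ 16. → (13, 16)

(13, 16)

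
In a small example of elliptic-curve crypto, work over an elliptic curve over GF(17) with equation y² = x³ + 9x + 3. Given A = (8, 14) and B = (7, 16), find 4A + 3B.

First 4A:
Repeated addition: build up to 4A.
2A: tangent at (8, 14): λ = (3·8² + 9)/(2·14) ≡ 14/11. 11⁻¹ ≡ 14 (mod 17), so λ ≡ 14·14 ≡ 9.
  x = λ² - 8 - 8 = 81 - 16 ≡ 14; y = λ·(8 - 14) - 14 ≡ 0. → (14, 0)
3A: (14, 0) + (8, 14). λ = (14 - 0)/(8 - 14) ≡ 14/11 mod 17. 11⁻¹ ≡ 14 (mod 17), so λ ≡ 9.
  x = λ² - 14 - 8 = 81 - 22 ≡ 8; y = λ·(14 - 8) - 0 ≡ 3. → (8, 3)
4A: (8, 3) + (8, 14): same x and y₁ ≡ -y₂, so the sum is O.
4A = O.
Next 3B:
Repeated addition: build up to 3B.
2B: tangent at (7, 16): λ = (3·7² + 9)/(2·16) ≡ 3/15. 15⁻¹ ≡ 8 (mod 17), so λ ≡ 3·8 ≡ 7.
  x = λ² - 7 - 7 = 49 - 14 ≡ 1; y = λ·(7 - 1) - 16 ≡ 9. → (1, 9)
3B: (1, 9) + (7, 16). λ = (16 - 9)/(7 - 1) ≡ 7/6 mod 17. 6⁻¹ ≡ 3 (mod 17), so λ ≡ 4.
  x = λ² - 1 - 7 = 16 - 8 ≡ 8; y = λ·(1 - 8) - 9 ≡ 14. → (8, 14)
3B = (8, 14).
Finally 4A + 3B:
O + (8, 14) = (8, 14) (identity).

(8, 14)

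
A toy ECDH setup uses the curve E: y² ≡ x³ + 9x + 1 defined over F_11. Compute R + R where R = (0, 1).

(1, 0)

tangent at (0, 1): λ = (3·0² + 9)/(2·1) ≡ 9/2. 2⁻¹ ≡ 6 (mod 11) since 2·6 = 12 ≡ 1, so λ ≡ 9·6 ≡ 10.
  x = λ² - 0 - 0 = 100 - 0 ≡ 1; y = λ·(0 - 1) - 1 ≡ 0. → (1, 0)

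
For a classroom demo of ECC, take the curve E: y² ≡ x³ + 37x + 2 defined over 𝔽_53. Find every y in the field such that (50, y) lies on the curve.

none

x³ + 37x + 2 = 126852 ≡ 23 (mod 53).
23 is a non-residue mod 53; no y exists.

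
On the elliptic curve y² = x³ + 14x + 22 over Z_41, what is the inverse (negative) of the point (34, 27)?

(34, 14)

-(34, 27) = (34, -27 mod 41) = (34, 14).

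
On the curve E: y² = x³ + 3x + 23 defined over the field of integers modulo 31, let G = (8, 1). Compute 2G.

tangent at (8, 1): λ = (3·8² + 3)/(2·1) ≡ 9/2. 2⁻¹ ≡ 16 (mod 31), so λ ≡ 9·16 ≡ 20.
  x = λ² - 8 - 8 = 400 - 16 ≡ 12; y = λ·(8 - 12) - 1 ≡ 12. → (12, 12)

(12, 12)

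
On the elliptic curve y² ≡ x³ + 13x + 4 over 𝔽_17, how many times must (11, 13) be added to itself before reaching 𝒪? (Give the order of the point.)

3

2P: tangent at (11, 13): λ = (3·11² + 13)/(2·13) ≡ 2/9. 9⁻¹ ≡ 2 (mod 17) since 9·2 = 18 ≡ 1, so λ ≡ 2·2 ≡ 4.
  x = λ² - 11 - 11 = 16 - 22 ≡ 11; y = λ·(11 - 11) - 13 ≡ 4. → (11, 4)
3P: (11, 4) + (11, 13): same x and y₁ ≡ -y₂, so the sum is 𝒪.
3P = 𝒪, so the order is 3.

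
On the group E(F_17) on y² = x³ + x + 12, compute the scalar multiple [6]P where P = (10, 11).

(12, 1)

Double-and-add on 6 = (110)₂. Start with P = (10, 11) for the leading 1-bit.
double: tangent at (10, 11): λ = (3·10² + 1)/(2·11) ≡ 12/5. 5⁻¹ ≡ 7 (mod 17) since 5·7 = 35 ≡ 1, so λ ≡ 12·7 ≡ 16.
  x = λ² - 10 - 10 = 256 - 20 ≡ 15; y = λ·(10 - 15) - 11 ≡ 11. → (15, 11)
add P: (15, 11) + (10, 11). λ = (11 - 11)/(10 - 15) ≡ 0/12 mod 17. 12⁻¹ ≡ 10 (mod 17), so λ ≡ 0.
  x = λ² - 15 - 10 = 0 - 25 ≡ 9; y = λ·(15 - 9) - 11 ≡ 6. → (9, 6)
double: tangent at (9, 6): λ = (3·9² + 1)/(2·6) ≡ 6/12. 12⁻¹ ≡ 10 (mod 17), so λ ≡ 6·10 ≡ 9.
  x = λ² - 9 - 9 = 81 - 18 ≡ 12; y = λ·(9 - 12) - 6 ≡ 1. → (12, 1)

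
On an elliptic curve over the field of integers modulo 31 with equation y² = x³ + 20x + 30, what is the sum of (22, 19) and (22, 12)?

O

The two points share x = 22 and their y-coordinates satisfy 19 + 12 ≡ 0 (mod 31), so they are inverses. Their sum is 𝒪.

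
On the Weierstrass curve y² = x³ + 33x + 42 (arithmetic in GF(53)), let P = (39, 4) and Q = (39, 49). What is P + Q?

The two points share x = 39 and their y-coordinates satisfy 4 + 49 ≡ 0 (mod 53), so they are inverses. Their sum is 𝒪.

O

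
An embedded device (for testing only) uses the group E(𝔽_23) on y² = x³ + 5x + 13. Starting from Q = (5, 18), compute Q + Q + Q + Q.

(16, 16)

Double-and-add on 4 = (100)₂. Start with Q = (5, 18) for the leading 1-bit.
double: tangent at (5, 18): λ = (3·5² + 5)/(2·18) ≡ 11/13. 13⁻¹ ≡ 16 (mod 23) since 13·16 = 208 ≡ 1, so λ ≡ 11·16 ≡ 15.
  x = λ² - 5 - 5 = 225 - 10 ≡ 8; y = λ·(5 - 8) - 18 ≡ 6. → (8, 6)
double: tangent at (8, 6): λ = (3·8² + 5)/(2·6) ≡ 13/12. 12⁻¹ ≡ 2 (mod 23), so λ ≡ 13·2 ≡ 3.
  x = λ² - 8 - 8 = 9 - 16 ≡ 16; y = λ·(8 - 16) - 6 ≡ 16. → (16, 16)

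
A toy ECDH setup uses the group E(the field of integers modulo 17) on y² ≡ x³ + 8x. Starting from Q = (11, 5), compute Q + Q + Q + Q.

(1, 3)

Repeated addition: build up to 4Q.
2Q: tangent at (11, 5): λ = (3·11² + 8)/(2·5) ≡ 14/10. 10⁻¹ ≡ 12 (mod 17) since 10·12 = 120 ≡ 1, so λ ≡ 14·12 ≡ 15.
  x = λ² - 11 - 11 = 225 - 22 ≡ 16; y = λ·(11 - 16) - 5 ≡ 5. → (16, 5)
3Q: (16, 5) + (11, 5). λ = (5 - 5)/(11 - 16) ≡ 0/12 mod 17. 12⁻¹ ≡ 10 (mod 17), so λ ≡ 0.
  x = λ² - 16 - 11 = 0 - 27 ≡ 7; y = λ·(16 - 7) - 5 ≡ 12. → (7, 12)
4Q: (7, 12) + (11, 5). λ = (5 - 12)/(11 - 7) ≡ 10/4 mod 17. 4⁻¹ ≡ 13 (mod 17), so λ ≡ 11.
  x = λ² - 7 - 11 = 121 - 18 ≡ 1; y = λ·(7 - 1) - 12 ≡ 3. → (1, 3)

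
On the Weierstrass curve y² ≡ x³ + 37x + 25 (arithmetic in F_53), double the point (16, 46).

(28, 8)

tangent at (16, 46): λ = (3·16² + 37)/(2·46) ≡ 10/39. 39⁻¹ ≡ 34 (mod 53) since 39·34 = 1326 ≡ 1, so λ ≡ 10·34 ≡ 22.
  x = λ² - 16 - 16 = 484 - 32 ≡ 28; y = λ·(16 - 28) - 46 ≡ 8. → (28, 8)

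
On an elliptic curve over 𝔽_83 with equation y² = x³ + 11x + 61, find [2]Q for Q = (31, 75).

(62, 23)

tangent at (31, 75): λ = (3·31² + 11)/(2·75) ≡ 72/67. 67⁻¹ ≡ 57 (mod 83), so λ ≡ 72·57 ≡ 37.
  x = λ² - 31 - 31 = 1369 - 62 ≡ 62; y = λ·(31 - 62) - 75 ≡ 23. → (62, 23)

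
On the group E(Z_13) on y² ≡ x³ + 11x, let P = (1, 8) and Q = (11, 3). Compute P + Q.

(11, 10)

(1, 8) + (11, 3). λ = (3 - 8)/(11 - 1) ≡ 8/10 mod 13. 10⁻¹ ≡ 4 (mod 13), so λ ≡ 6.
  x = λ² - 1 - 11 = 36 - 12 ≡ 11; y = λ·(1 - 11) - 8 ≡ 10. → (11, 10)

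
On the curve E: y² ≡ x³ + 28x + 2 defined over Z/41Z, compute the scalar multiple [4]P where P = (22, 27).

(7, 7)

Double-and-add on 4 = (100)₂. Start with P = (22, 27) for the leading 1-bit.
double: tangent at (22, 27): λ = (3·22² + 28)/(2·27) ≡ 4/13. 13⁻¹ ≡ 19 (mod 41), so λ ≡ 4·19 ≡ 35.
  x = λ² - 22 - 22 = 1225 - 44 ≡ 33; y = λ·(22 - 33) - 27 ≡ 39. → (33, 39)
double: tangent at (33, 39): λ = (3·33² + 28)/(2·39) ≡ 15/37. 37⁻¹ ≡ 10 (mod 41), so λ ≡ 15·10 ≡ 27.
  x = λ² - 33 - 33 = 729 - 66 ≡ 7; y = λ·(33 - 7) - 39 ≡ 7. → (7, 7)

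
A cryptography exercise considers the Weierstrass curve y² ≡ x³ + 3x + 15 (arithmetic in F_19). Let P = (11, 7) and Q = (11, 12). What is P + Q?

The two points share x = 11 and their y-coordinates satisfy 7 + 12 ≡ 0 (mod 19), so they are inverses. Their sum is ∞.

O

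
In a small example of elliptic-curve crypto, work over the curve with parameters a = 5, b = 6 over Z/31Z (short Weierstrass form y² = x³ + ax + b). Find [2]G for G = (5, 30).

(9, 6)

tangent at (5, 30): λ = (3·5² + 5)/(2·30) ≡ 18/29. 29⁻¹ ≡ 15 (mod 31), so λ ≡ 18·15 ≡ 22.
  x = λ² - 5 - 5 = 484 - 10 ≡ 9; y = λ·(5 - 9) - 30 ≡ 6. → (9, 6)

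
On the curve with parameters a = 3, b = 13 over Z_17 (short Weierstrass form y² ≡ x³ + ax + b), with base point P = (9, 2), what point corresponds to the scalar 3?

Repeated addition: build up to 3P.
2P: tangent at (9, 2): λ = (3·9² + 3)/(2·2) ≡ 8/4. 4⁻¹ ≡ 13 (mod 17) since 4·13 = 52 ≡ 1, so λ ≡ 8·13 ≡ 2.
  x = λ² - 9 - 9 = 4 - 18 ≡ 3; y = λ·(9 - 3) - 2 ≡ 10. → (3, 10)
3P: (3, 10) + (9, 2). λ = (2 - 10)/(9 - 3) ≡ 9/6 mod 17. 6⁻¹ ≡ 3 (mod 17), so λ ≡ 10.
  x = λ² - 3 - 9 = 100 - 12 ≡ 3; y = λ·(3 - 3) - 10 ≡ 7. → (3, 7)

(3, 7)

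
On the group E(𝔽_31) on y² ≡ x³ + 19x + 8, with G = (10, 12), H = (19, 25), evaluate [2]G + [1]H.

(17, 25)

First 2G:
Repeated addition: build up to 2G.
2G: tangent at (10, 12): λ = (3·10² + 19)/(2·12) ≡ 9/24. 24⁻¹ ≡ 22 (mod 31), so λ ≡ 9·22 ≡ 12.
  x = λ² - 10 - 10 = 144 - 20 ≡ 0; y = λ·(10 - 0) - 12 ≡ 15. → (0, 15)
2G = (0, 15).
Finally 2G + H:
(0, 15) + (19, 25). λ = (25 - 15)/(19 - 0) ≡ 10/19 mod 31. 19⁻¹ ≡ 18 (mod 31), so λ ≡ 25.
  x = λ² - 0 - 19 = 625 - 19 ≡ 17; y = λ·(0 - 17) - 15 ≡ 25. → (17, 25)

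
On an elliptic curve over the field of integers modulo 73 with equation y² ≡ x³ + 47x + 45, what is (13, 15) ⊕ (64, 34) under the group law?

(13, 15) + (64, 34). λ = (34 - 15)/(64 - 13) ≡ 19/51 mod 73. 51⁻¹ ≡ 63 (mod 73), so λ ≡ 29.
  x = λ² - 13 - 64 = 841 - 77 ≡ 34; y = λ·(13 - 34) - 15 ≡ 33. → (34, 33)

(34, 33)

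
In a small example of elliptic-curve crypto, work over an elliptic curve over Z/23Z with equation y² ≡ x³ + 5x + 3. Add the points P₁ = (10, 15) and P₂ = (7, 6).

(15, 16)

(10, 15) + (7, 6). λ = (6 - 15)/(7 - 10) ≡ 14/20 mod 23. 20⁻¹ ≡ 15 (mod 23) since 20·15 = 300 ≡ 1, so λ ≡ 3.
  x = λ² - 10 - 7 = 9 - 17 ≡ 15; y = λ·(10 - 15) - 15 ≡ 16. → (15, 16)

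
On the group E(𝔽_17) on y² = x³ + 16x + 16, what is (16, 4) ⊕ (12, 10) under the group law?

(16, 4) + (12, 10). λ = (10 - 4)/(12 - 16) ≡ 6/13 mod 17. 13⁻¹ ≡ 4 (mod 17) since 13·4 = 52 ≡ 1, so λ ≡ 7.
  x = λ² - 16 - 12 = 49 - 28 ≡ 4; y = λ·(16 - 4) - 4 ≡ 12. → (4, 12)

(4, 12)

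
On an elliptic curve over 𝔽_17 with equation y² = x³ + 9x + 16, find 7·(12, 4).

O

Write P = (12, 4).
Repeated addition: build up to 7P.
2P: tangent at (12, 4): λ = (3·12² + 9)/(2·4) ≡ 16/8. 8⁻¹ ≡ 15 (mod 17), so λ ≡ 16·15 ≡ 2.
  x = λ² - 12 - 12 = 4 - 24 ≡ 14; y = λ·(12 - 14) - 4 ≡ 9. → (14, 9)
3P: (14, 9) + (12, 4). λ = (4 - 9)/(12 - 14) ≡ 12/15 mod 17. 15⁻¹ ≡ 8 (mod 17) since 15·8 = 120 ≡ 1, so λ ≡ 11.
  x = λ² - 14 - 12 = 121 - 26 ≡ 10; y = λ·(14 - 10) - 9 ≡ 1. → (10, 1)
4P: (10, 1) + (12, 4). λ = (4 - 1)/(12 - 10) ≡ 3/2 mod 17. 2⁻¹ ≡ 9 (mod 17) since 2·9 = 18 ≡ 1, so λ ≡ 10.
  x = λ² - 10 - 12 = 100 - 22 ≡ 10; y = λ·(10 - 10) - 1 ≡ 16. → (10, 16)
5P: (10, 16) + (12, 4). λ = (4 - 16)/(12 - 10) ≡ 5/2 mod 17. 2⁻¹ ≡ 9 (mod 17), so λ ≡ 11.
  x = λ² - 10 - 12 = 121 - 22 ≡ 14; y = λ·(10 - 14) - 16 ≡ 8. → (14, 8)
6P: (14, 8) + (12, 4). λ = (4 - 8)/(12 - 14) ≡ 13/15 mod 17. 15⁻¹ ≡ 8 (mod 17), so λ ≡ 2.
  x = λ² - 14 - 12 = 4 - 26 ≡ 12; y = λ·(14 - 12) - 8 ≡ 13. → (12, 13)
7P: (12, 13) + (12, 4): same x and y₁ ≡ -y₂, so the sum is ∞.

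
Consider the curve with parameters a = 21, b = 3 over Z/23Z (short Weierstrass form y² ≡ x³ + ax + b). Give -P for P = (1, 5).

-(1, 5) = (1, -5 mod 23) = (1, 18).

(1, 18)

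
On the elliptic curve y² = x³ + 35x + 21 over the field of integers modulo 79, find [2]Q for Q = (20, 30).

tangent at (20, 30): λ = (3·20² + 35)/(2·30) ≡ 50/60. 60⁻¹ ≡ 54 (mod 79) since 60·54 = 3240 ≡ 1, so λ ≡ 50·54 ≡ 14.
  x = λ² - 20 - 20 = 196 - 40 ≡ 77; y = λ·(20 - 77) - 30 ≡ 41. → (77, 41)

(77, 41)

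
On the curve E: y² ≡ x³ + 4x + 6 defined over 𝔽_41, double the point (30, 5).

(4, 39)

tangent at (30, 5): λ = (3·30² + 4)/(2·5) ≡ 39/10. 10⁻¹ ≡ 37 (mod 41) since 10·37 = 370 ≡ 1, so λ ≡ 39·37 ≡ 8.
  x = λ² - 30 - 30 = 64 - 60 ≡ 4; y = λ·(30 - 4) - 5 ≡ 39. → (4, 39)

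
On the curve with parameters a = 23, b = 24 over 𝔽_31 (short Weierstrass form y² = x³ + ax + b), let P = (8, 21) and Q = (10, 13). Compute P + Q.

(29, 1)

(8, 21) + (10, 13). λ = (13 - 21)/(10 - 8) ≡ 23/2 mod 31. 2⁻¹ ≡ 16 (mod 31), so λ ≡ 27.
  x = λ² - 8 - 10 = 729 - 18 ≡ 29; y = λ·(8 - 29) - 21 ≡ 1. → (29, 1)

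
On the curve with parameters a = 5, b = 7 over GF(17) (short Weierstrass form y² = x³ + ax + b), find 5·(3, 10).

Write P = (3, 10).
Repeated addition: build up to 5P.
2P: tangent at (3, 10): λ = (3·3² + 5)/(2·10) ≡ 15/3. 3⁻¹ ≡ 6 (mod 17), so λ ≡ 15·6 ≡ 5.
  x = λ² - 3 - 3 = 25 - 6 ≡ 2; y = λ·(3 - 2) - 10 ≡ 12. → (2, 12)
3P: (2, 12) + (3, 10). λ = (10 - 12)/(3 - 2) ≡ 15/1 mod 17. 1⁻¹ ≡ 1 (mod 17) since 1·1 = 1 ≡ 1, so λ ≡ 15.
  x = λ² - 2 - 3 = 225 - 5 ≡ 16; y = λ·(2 - 16) - 12 ≡ 16. → (16, 16)
4P: (16, 16) + (3, 10). λ = (10 - 16)/(3 - 16) ≡ 11/4 mod 17. 4⁻¹ ≡ 13 (mod 17) since 4·13 = 52 ≡ 1, so λ ≡ 7.
  x = λ² - 16 - 3 = 49 - 19 ≡ 13; y = λ·(16 - 13) - 16 ≡ 5. → (13, 5)
5P: (13, 5) + (3, 10). λ = (10 - 5)/(3 - 13) ≡ 5/7 mod 17. 7⁻¹ ≡ 5 (mod 17), so λ ≡ 8.
  x = λ² - 13 - 3 = 64 - 16 ≡ 14; y = λ·(13 - 14) - 5 ≡ 4. → (14, 4)

(14, 4)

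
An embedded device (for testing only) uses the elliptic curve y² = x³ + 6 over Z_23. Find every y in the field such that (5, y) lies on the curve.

4, 19

x³ + 0x + 6 = 131 ≡ 16 (mod 23).
Square roots of 16 mod 23: 4 and 19 (since 4² = 16 ≡ 16).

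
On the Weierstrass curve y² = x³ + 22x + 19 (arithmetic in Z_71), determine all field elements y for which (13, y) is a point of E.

x³ + 22x + 19 = 2502 ≡ 17 (mod 71).
17 is a non-residue mod 71; no y exists.

none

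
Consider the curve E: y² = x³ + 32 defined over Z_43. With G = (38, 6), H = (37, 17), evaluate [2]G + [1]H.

(17, 0)

First 2G:
Repeated addition: build up to 2G.
2G: tangent at (38, 6): λ = (3·38² + 0)/(2·6) ≡ 32/12. 12⁻¹ ≡ 18 (mod 43), so λ ≡ 32·18 ≡ 17.
  x = λ² - 38 - 38 = 289 - 76 ≡ 41; y = λ·(38 - 41) - 6 ≡ 29. → (41, 29)
2G = (41, 29).
Finally 2G + H:
(41, 29) + (37, 17). λ = (17 - 29)/(37 - 41) ≡ 31/39 mod 43. 39⁻¹ ≡ 32 (mod 43), so λ ≡ 3.
  x = λ² - 41 - 37 = 9 - 78 ≡ 17; y = λ·(41 - 17) - 29 ≡ 0. → (17, 0)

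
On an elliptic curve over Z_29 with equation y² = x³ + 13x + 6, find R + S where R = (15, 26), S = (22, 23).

(20, 1)

(15, 26) + (22, 23). λ = (23 - 26)/(22 - 15) ≡ 26/7 mod 29. 7⁻¹ ≡ 25 (mod 29), so λ ≡ 12.
  x = λ² - 15 - 22 = 144 - 37 ≡ 20; y = λ·(15 - 20) - 26 ≡ 1. → (20, 1)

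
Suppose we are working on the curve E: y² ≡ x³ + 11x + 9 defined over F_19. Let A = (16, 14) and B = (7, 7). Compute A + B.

(2, 18)

(16, 14) + (7, 7). λ = (7 - 14)/(7 - 16) ≡ 12/10 mod 19. 10⁻¹ ≡ 2 (mod 19) since 10·2 = 20 ≡ 1, so λ ≡ 5.
  x = λ² - 16 - 7 = 25 - 23 ≡ 2; y = λ·(16 - 2) - 14 ≡ 18. → (2, 18)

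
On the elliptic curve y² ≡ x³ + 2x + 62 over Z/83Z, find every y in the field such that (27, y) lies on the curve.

x³ + 2x + 62 = 19799 ≡ 45 (mod 83).
45 is a non-residue mod 83; no y exists.

none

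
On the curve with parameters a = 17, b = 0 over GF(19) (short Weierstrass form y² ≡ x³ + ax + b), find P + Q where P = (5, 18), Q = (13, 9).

(18, 18)

(5, 18) + (13, 9). λ = (9 - 18)/(13 - 5) ≡ 10/8 mod 19. 8⁻¹ ≡ 12 (mod 19), so λ ≡ 6.
  x = λ² - 5 - 13 = 36 - 18 ≡ 18; y = λ·(5 - 18) - 18 ≡ 18. → (18, 18)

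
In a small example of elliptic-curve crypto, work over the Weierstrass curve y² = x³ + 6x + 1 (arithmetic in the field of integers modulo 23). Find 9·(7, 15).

(15, 4)

Write P = (7, 15).
Double-and-add on 9 = (1001)₂. Start with P = (7, 15) for the leading 1-bit.
double: tangent at (7, 15): λ = (3·7² + 6)/(2·15) ≡ 15/7. 7⁻¹ ≡ 10 (mod 23) since 7·10 = 70 ≡ 1, so λ ≡ 15·10 ≡ 12.
  x = λ² - 7 - 7 = 144 - 14 ≡ 15; y = λ·(7 - 15) - 15 ≡ 4. → (15, 4)
double: tangent at (15, 4): λ = (3·15² + 6)/(2·4) ≡ 14/8. 8⁻¹ ≡ 3 (mod 23) since 8·3 = 24 ≡ 1, so λ ≡ 14·3 ≡ 19.
  x = λ² - 15 - 15 = 361 - 30 ≡ 9; y = λ·(15 - 9) - 4 ≡ 18. → (9, 18)
double: tangent at (9, 18): λ = (3·9² + 6)/(2·18) ≡ 19/13. 13⁻¹ ≡ 16 (mod 23), so λ ≡ 19·16 ≡ 5.
  x = λ² - 9 - 9 = 25 - 18 ≡ 7; y = λ·(9 - 7) - 18 ≡ 15. → (7, 15)
add P: tangent at (7, 15): λ = (3·7² + 6)/(2·15) ≡ 15/7. 7⁻¹ ≡ 10 (mod 23), so λ ≡ 15·10 ≡ 12.
  x = λ² - 7 - 7 = 144 - 14 ≡ 15; y = λ·(7 - 15) - 15 ≡ 4. → (15, 4)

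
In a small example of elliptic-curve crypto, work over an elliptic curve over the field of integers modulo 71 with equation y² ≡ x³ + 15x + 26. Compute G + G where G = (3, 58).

tangent at (3, 58): λ = (3·3² + 15)/(2·58) ≡ 42/45. 45⁻¹ ≡ 30 (mod 71), so λ ≡ 42·30 ≡ 53.
  x = λ² - 3 - 3 = 2809 - 6 ≡ 34; y = λ·(3 - 34) - 58 ≡ 3. → (34, 3)

(34, 3)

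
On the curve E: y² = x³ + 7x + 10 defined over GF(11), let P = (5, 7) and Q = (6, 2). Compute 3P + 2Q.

First 3P:
Repeated addition: build up to 3P.
2P: tangent at (5, 7): λ = (3·5² + 7)/(2·7) ≡ 5/3. 3⁻¹ ≡ 4 (mod 11) since 3·4 = 12 ≡ 1, so λ ≡ 5·4 ≡ 9.
  x = λ² - 5 - 5 = 81 - 10 ≡ 5; y = λ·(5 - 5) - 7 ≡ 4. → (5, 4)
3P: (5, 4) + (5, 7): same x and y₁ ≡ -y₂, so the sum is O.
3P = O.
Next 2Q:
Repeated addition: build up to 2Q.
2Q: tangent at (6, 2): λ = (3·6² + 7)/(2·2) ≡ 5/4. 4⁻¹ ≡ 3 (mod 11), so λ ≡ 5·3 ≡ 4.
  x = λ² - 6 - 6 = 16 - 12 ≡ 4; y = λ·(6 - 4) - 2 ≡ 6. → (4, 6)
2Q = (4, 6).
Finally 3P + 2Q:
O + (4, 6) = (4, 6) (identity).

(4, 6)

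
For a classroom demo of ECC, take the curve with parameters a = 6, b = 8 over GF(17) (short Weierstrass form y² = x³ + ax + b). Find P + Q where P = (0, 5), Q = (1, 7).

(0, 5) + (1, 7). λ = (7 - 5)/(1 - 0) ≡ 2/1 mod 17. 1⁻¹ ≡ 1 (mod 17), so λ ≡ 2.
  x = λ² - 0 - 1 = 4 - 1 ≡ 3; y = λ·(0 - 3) - 5 ≡ 6. → (3, 6)

(3, 6)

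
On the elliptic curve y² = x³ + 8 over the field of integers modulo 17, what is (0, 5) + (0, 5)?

tangent at (0, 5): λ = (3·0² + 0)/(2·5) ≡ 0/10. 10⁻¹ ≡ 12 (mod 17) since 10·12 = 120 ≡ 1, so λ ≡ 0·12 ≡ 0.
  x = λ² - 0 - 0 = 0 - 0 ≡ 0; y = λ·(0 - 0) - 5 ≡ 12. → (0, 12)

(0, 12)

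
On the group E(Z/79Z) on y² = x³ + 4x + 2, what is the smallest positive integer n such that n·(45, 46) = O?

7

2P: tangent at (45, 46): λ = (3·45² + 4)/(2·46) ≡ 75/13. 13⁻¹ ≡ 73 (mod 79) since 13·73 = 949 ≡ 1, so λ ≡ 75·73 ≡ 24.
  x = λ² - 45 - 45 = 576 - 90 ≡ 12; y = λ·(45 - 12) - 46 ≡ 35. → (12, 35)
3P: (12, 35) + (45, 46). λ = (46 - 35)/(45 - 12) ≡ 11/33 mod 79. 33⁻¹ ≡ 12 (mod 79), so λ ≡ 53.
  x = λ² - 12 - 45 = 2809 - 57 ≡ 66; y = λ·(12 - 66) - 35 ≡ 26. → (66, 26)
4P: (66, 26) + (45, 46). λ = (46 - 26)/(45 - 66) ≡ 20/58 mod 79. 58⁻¹ ≡ 15 (mod 79) since 58·15 = 870 ≡ 1, so λ ≡ 63.
  x = λ² - 66 - 45 = 3969 - 111 ≡ 66; y = λ·(66 - 66) - 26 ≡ 53. → (66, 53)
5P: (66, 53) + (45, 46). λ = (46 - 53)/(45 - 66) ≡ 72/58 mod 79. 58⁻¹ ≡ 15 (mod 79), so λ ≡ 53.
  x = λ² - 66 - 45 = 2809 - 111 ≡ 12; y = λ·(66 - 12) - 53 ≡ 44. → (12, 44)
6P: (12, 44) + (45, 46). λ = (46 - 44)/(45 - 12) ≡ 2/33 mod 79. 33⁻¹ ≡ 12 (mod 79), so λ ≡ 24.
  x = λ² - 12 - 45 = 576 - 57 ≡ 45; y = λ·(12 - 45) - 44 ≡ 33. → (45, 33)
7P: (45, 33) + (45, 46): same x and y₁ ≡ -y₂, so the sum is O.
7P = O, so the order is 7.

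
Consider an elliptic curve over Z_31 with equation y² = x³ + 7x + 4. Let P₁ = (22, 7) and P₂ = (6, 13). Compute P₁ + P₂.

(23, 5)

(22, 7) + (6, 13). λ = (13 - 7)/(6 - 22) ≡ 6/15 mod 31. 15⁻¹ ≡ 29 (mod 31) since 15·29 = 435 ≡ 1, so λ ≡ 19.
  x = λ² - 22 - 6 = 361 - 28 ≡ 23; y = λ·(22 - 23) - 7 ≡ 5. → (23, 5)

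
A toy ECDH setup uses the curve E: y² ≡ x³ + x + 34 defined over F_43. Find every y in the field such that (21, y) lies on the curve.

none

x³ + 1x + 34 = 9316 ≡ 28 (mod 43).
28 is a non-residue mod 43; no y exists.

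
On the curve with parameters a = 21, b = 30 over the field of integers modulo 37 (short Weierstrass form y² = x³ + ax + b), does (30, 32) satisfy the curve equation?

no

y² = 32² ≡ 25; x³ + 21x + 30 = 27660 ≡ 21 (mod 37). 25 ≠ 21.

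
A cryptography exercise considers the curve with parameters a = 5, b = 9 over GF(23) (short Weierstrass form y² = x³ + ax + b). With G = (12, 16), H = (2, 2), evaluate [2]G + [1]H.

First 2G:
Repeated addition: build up to 2G.
2G: tangent at (12, 16): λ = (3·12² + 5)/(2·16) ≡ 0/9. 9⁻¹ ≡ 18 (mod 23), so λ ≡ 0·18 ≡ 0.
  x = λ² - 12 - 12 = 0 - 24 ≡ 22; y = λ·(12 - 22) - 16 ≡ 7. → (22, 7)
2G = (22, 7).
Finally 2G + H:
(22, 7) + (2, 2). λ = (2 - 7)/(2 - 22) ≡ 18/3 mod 23. 3⁻¹ ≡ 8 (mod 23) since 3·8 = 24 ≡ 1, so λ ≡ 6.
  x = λ² - 22 - 2 = 36 - 24 ≡ 12; y = λ·(22 - 12) - 7 ≡ 7. → (12, 7)

(12, 7)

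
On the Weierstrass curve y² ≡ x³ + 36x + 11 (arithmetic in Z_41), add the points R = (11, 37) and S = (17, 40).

(3, 8)

(11, 37) + (17, 40). λ = (40 - 37)/(17 - 11) ≡ 3/6 mod 41. 6⁻¹ ≡ 7 (mod 41), so λ ≡ 21.
  x = λ² - 11 - 17 = 441 - 28 ≡ 3; y = λ·(11 - 3) - 37 ≡ 8. → (3, 8)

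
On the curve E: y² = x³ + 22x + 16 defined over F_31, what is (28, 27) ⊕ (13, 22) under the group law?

(28, 27) + (13, 22). λ = (22 - 27)/(13 - 28) ≡ 26/16 mod 31. 16⁻¹ ≡ 2 (mod 31), so λ ≡ 21.
  x = λ² - 28 - 13 = 441 - 41 ≡ 28; y = λ·(28 - 28) - 27 ≡ 4. → (28, 4)

(28, 4)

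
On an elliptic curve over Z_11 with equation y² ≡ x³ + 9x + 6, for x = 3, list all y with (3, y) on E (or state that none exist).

x³ + 9x + 6 = 60 ≡ 5 (mod 11).
Square roots of 5 mod 11: 4 and 7 (since 4² = 16 ≡ 5).

4, 7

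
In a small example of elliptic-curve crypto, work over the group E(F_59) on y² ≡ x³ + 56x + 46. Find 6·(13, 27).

(27, 1)

Write P = (13, 27).
Repeated addition: build up to 6P.
2P: tangent at (13, 27): λ = (3·13² + 56)/(2·27) ≡ 32/54. 54⁻¹ ≡ 47 (mod 59) since 54·47 = 2538 ≡ 1, so λ ≡ 32·47 ≡ 29.
  x = λ² - 13 - 13 = 841 - 26 ≡ 48; y = λ·(13 - 48) - 27 ≡ 20. → (48, 20)
3P: (48, 20) + (13, 27). λ = (27 - 20)/(13 - 48) ≡ 7/24 mod 59. 24⁻¹ ≡ 32 (mod 59), so λ ≡ 47.
  x = λ² - 48 - 13 = 2209 - 61 ≡ 24; y = λ·(48 - 24) - 20 ≡ 46. → (24, 46)
4P: (24, 46) + (13, 27). λ = (27 - 46)/(13 - 24) ≡ 40/48 mod 59. 48⁻¹ ≡ 16 (mod 59) since 48·16 = 768 ≡ 1, so λ ≡ 50.
  x = λ² - 24 - 13 = 2500 - 37 ≡ 44; y = λ·(24 - 44) - 46 ≡ 16. → (44, 16)
5P: (44, 16) + (13, 27). λ = (27 - 16)/(13 - 44) ≡ 11/28 mod 59. 28⁻¹ ≡ 19 (mod 59), so λ ≡ 32.
  x = λ² - 44 - 13 = 1024 - 57 ≡ 23; y = λ·(44 - 23) - 16 ≡ 7. → (23, 7)
6P: (23, 7) + (13, 27). λ = (27 - 7)/(13 - 23) ≡ 20/49 mod 59. 49⁻¹ ≡ 53 (mod 59), so λ ≡ 57.
  x = λ² - 23 - 13 = 3249 - 36 ≡ 27; y = λ·(23 - 27) - 7 ≡ 1. → (27, 1)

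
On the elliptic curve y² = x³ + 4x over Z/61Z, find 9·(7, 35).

(2, 57)

Write G = (7, 35).
Repeated addition: build up to 9G.
2G: tangent at (7, 35): λ = (3·7² + 4)/(2·35) ≡ 29/9. 9⁻¹ ≡ 34 (mod 61), so λ ≡ 29·34 ≡ 10.
  x = λ² - 7 - 7 = 100 - 14 ≡ 25; y = λ·(7 - 25) - 35 ≡ 29. → (25, 29)
3G: (25, 29) + (7, 35). λ = (35 - 29)/(7 - 25) ≡ 6/43 mod 61. 43⁻¹ ≡ 44 (mod 61) since 43·44 = 1892 ≡ 1, so λ ≡ 20.
  x = λ² - 25 - 7 = 400 - 32 ≡ 2; y = λ·(25 - 2) - 29 ≡ 4. → (2, 4)
4G: (2, 4) + (7, 35). λ = (35 - 4)/(7 - 2) ≡ 31/5 mod 61. 5⁻¹ ≡ 49 (mod 61), so λ ≡ 55.
  x = λ² - 2 - 7 = 3025 - 9 ≡ 27; y = λ·(2 - 27) - 4 ≡ 24. → (27, 24)
5G: (27, 24) + (7, 35). λ = (35 - 24)/(7 - 27) ≡ 11/41 mod 61. 41⁻¹ ≡ 3 (mod 61), so λ ≡ 33.
  x = λ² - 27 - 7 = 1089 - 34 ≡ 18; y = λ·(27 - 18) - 24 ≡ 29. → (18, 29)
6G: (18, 29) + (7, 35). λ = (35 - 29)/(7 - 18) ≡ 6/50 mod 61. 50⁻¹ ≡ 11 (mod 61) since 50·11 = 550 ≡ 1, so λ ≡ 5.
  x = λ² - 18 - 7 = 25 - 25 ≡ 0; y = λ·(18 - 0) - 29 ≡ 0. → (0, 0)
7G: (0, 0) + (7, 35). λ = (35 - 0)/(7 - 0) ≡ 35/7 mod 61. 7⁻¹ ≡ 35 (mod 61), so λ ≡ 5.
  x = λ² - 0 - 7 = 25 - 7 ≡ 18; y = λ·(0 - 18) - 0 ≡ 32. → (18, 32)
8G: (18, 32) + (7, 35). λ = (35 - 32)/(7 - 18) ≡ 3/50 mod 61. 50⁻¹ ≡ 11 (mod 61), so λ ≡ 33.
  x = λ² - 18 - 7 = 1089 - 25 ≡ 27; y = λ·(18 - 27) - 32 ≡ 37. → (27, 37)
9G: (27, 37) + (7, 35). λ = (35 - 37)/(7 - 27) ≡ 59/41 mod 61. 41⁻¹ ≡ 3 (mod 61), so λ ≡ 55.
  x = λ² - 27 - 7 = 3025 - 34 ≡ 2; y = λ·(27 - 2) - 37 ≡ 57. → (2, 57)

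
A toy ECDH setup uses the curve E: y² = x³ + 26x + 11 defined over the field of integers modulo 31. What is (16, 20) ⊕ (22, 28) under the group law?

(12, 6)

(16, 20) + (22, 28). λ = (28 - 20)/(22 - 16) ≡ 8/6 mod 31. 6⁻¹ ≡ 26 (mod 31), so λ ≡ 22.
  x = λ² - 16 - 22 = 484 - 38 ≡ 12; y = λ·(16 - 12) - 20 ≡ 6. → (12, 6)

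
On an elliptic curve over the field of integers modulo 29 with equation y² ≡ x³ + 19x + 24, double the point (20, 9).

tangent at (20, 9): λ = (3·20² + 19)/(2·9) ≡ 1/18. 18⁻¹ ≡ 21 (mod 29), so λ ≡ 1·21 ≡ 21.
  x = λ² - 20 - 20 = 441 - 40 ≡ 24; y = λ·(20 - 24) - 9 ≡ 23. → (24, 23)

(24, 23)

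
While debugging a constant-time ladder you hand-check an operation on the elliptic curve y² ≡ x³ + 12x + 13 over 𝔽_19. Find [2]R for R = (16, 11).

(4, 12)

tangent at (16, 11): λ = (3·16² + 12)/(2·11) ≡ 1/3. 3⁻¹ ≡ 13 (mod 19) since 3·13 = 39 ≡ 1, so λ ≡ 1·13 ≡ 13.
  x = λ² - 16 - 16 = 169 - 32 ≡ 4; y = λ·(16 - 4) - 11 ≡ 12. → (4, 12)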